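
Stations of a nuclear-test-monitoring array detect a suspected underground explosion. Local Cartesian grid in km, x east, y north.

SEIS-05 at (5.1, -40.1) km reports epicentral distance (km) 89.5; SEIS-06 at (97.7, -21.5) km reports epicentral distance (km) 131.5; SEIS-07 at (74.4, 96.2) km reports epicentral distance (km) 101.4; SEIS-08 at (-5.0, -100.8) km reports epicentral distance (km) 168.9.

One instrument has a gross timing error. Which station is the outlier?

SEIS-08

Solve using three stations at a time. Using SEIS-05, SEIS-06, SEIS-07 (subtract circle equations pairwise → linear system) gives (x, y) ≈ (-14.4, 47.2).
Distances from that point to each station vs reported:
  SEIS-05: calculated 89.5 vs reported 89.5 → residual 0.0 km
  SEIS-06: calculated 131.5 vs reported 131.5 → residual 0.0 km
  SEIS-07: calculated 101.4 vs reported 101.4 → residual 0.0 km
  SEIS-08: calculated 148.3 vs reported 168.9 → residual 20.6 km
SEIS-05, SEIS-06, SEIS-07 are mutually consistent (residuals ≈ 0); SEIS-08 is off by 20.6 km.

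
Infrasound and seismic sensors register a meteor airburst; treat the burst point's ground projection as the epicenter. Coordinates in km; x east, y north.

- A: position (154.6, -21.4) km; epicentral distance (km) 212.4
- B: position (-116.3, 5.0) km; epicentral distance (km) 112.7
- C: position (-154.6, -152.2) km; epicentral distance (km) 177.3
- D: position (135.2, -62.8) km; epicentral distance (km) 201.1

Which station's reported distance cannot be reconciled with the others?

Solve using three stations at a time. Using A, C, D (subtract circle equations pairwise → linear system) gives (x, y) ≈ (-57.2, -3.8).
Distances from that point to each station vs reported:
  A: calculated 212.6 vs reported 212.4 → residual 0.2 km
  B: calculated 59.7 vs reported 112.7 → residual 53.0 km
  C: calculated 177.5 vs reported 177.3 → residual 0.2 km
  D: calculated 201.3 vs reported 201.1 → residual 0.2 km
A, C, D are mutually consistent (residuals ≈ 0); B is off by 53.0 km.

B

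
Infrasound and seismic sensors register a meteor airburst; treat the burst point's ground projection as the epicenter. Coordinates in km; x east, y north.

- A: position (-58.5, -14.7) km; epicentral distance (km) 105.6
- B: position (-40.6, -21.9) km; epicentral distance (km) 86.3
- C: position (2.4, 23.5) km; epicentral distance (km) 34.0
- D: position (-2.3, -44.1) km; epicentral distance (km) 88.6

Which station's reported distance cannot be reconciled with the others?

B

Solve using three stations at a time. Using A, C, D (subtract circle equations pairwise → linear system) gives (x, y) ≈ (33.6, 36.9).
Distances from that point to each station vs reported:
  A: calculated 105.6 vs reported 105.6 → residual 0.0 km
  B: calculated 94.7 vs reported 86.3 → residual 8.4 km
  C: calculated 34.0 vs reported 34.0 → residual 0.0 km
  D: calculated 88.6 vs reported 88.6 → residual 0.0 km
A, C, D are mutually consistent (residuals ≈ 0); B is off by 8.4 km.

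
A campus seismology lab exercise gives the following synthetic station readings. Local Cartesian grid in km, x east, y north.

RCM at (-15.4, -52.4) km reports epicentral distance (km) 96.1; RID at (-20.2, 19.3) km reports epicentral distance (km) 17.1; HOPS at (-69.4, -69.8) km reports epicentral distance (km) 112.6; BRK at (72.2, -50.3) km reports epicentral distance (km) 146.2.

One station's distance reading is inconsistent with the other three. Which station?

RID

Solve using three stations at a time. Using RCM, HOPS, BRK (subtract circle equations pairwise → linear system) gives (x, y) ≈ (-43.1, 40.0).
Distances from that point to each station vs reported:
  RCM: calculated 96.4 vs reported 96.1 → residual 0.3 km
  RID: calculated 30.8 vs reported 17.1 → residual 13.7 km
  HOPS: calculated 112.9 vs reported 112.6 → residual 0.3 km
  BRK: calculated 146.4 vs reported 146.2 → residual 0.2 km
RCM, HOPS, BRK are mutually consistent (residuals ≈ 0); RID is off by 13.7 km.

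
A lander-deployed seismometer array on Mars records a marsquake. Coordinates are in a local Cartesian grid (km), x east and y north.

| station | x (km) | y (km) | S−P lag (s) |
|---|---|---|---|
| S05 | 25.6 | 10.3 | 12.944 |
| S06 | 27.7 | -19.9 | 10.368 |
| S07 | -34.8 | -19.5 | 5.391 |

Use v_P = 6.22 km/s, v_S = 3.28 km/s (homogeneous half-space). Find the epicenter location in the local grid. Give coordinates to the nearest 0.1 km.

-34.0 km east, -56.9 km north

Distance from S−P lag: d = Δt · v_P v_S / (v_P − v_S) = Δt · (6.22·3.28)/(6.22−3.28) ≈ 6.9393·Δt.
So d_S05 = 89.82, d_S06 = 71.95, d_S07 = 37.41 km.
Circle about each station: (x − 25.6)² + (y − 10.3)² = 89.82²; (x − 27.7)² + (y + 19.9)² = 71.95²; (x + 34.8)² + (y + 19.5)² = 37.41².
Subtracting the S05 equation from the S06 and S07 equations removes the quadratic terms:
4.2 x − 60.4 y = 3292.68
-120.8 x − 59.6 y = 7497.96
Solving the 2×2 system: x ≈ -34.0, y ≈ -56.9 km.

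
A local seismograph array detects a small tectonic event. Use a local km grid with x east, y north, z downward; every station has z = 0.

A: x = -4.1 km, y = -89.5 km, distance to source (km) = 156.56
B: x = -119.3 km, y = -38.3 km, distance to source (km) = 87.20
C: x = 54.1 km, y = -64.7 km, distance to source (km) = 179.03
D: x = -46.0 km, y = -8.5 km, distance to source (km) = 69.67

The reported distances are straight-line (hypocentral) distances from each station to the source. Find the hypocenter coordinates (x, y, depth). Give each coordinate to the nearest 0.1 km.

x ≈ -89.3 km, y ≈ 39.1 km, depth ≈ 26.7 km

Each station gives a sphere (x−x_i)² + (y−y_i)² + z² = d_i² (stations at z=0).
Subtracting the A sphere from B and C: z² cancels, leaving linear equations in x and y:
-230.4 x + 102.4 y = 24579.51
116.4 x + 49.6 y = -8454.87
Solving: x ≈ -89.301, y ≈ 39.108 km (keep extra digits for the depth step; rounded: -89.3, 39.1).
Then from the A sphere: z² = 156.56² − (x + 4.1)² − (y + 89.5)² with x = -89.301, y = 39.108, so z ≈ 26.680 ≈ 26.7 km.
Check against D (with the unrounded solution): distance 69.67 ≈ 69.67 km. ✓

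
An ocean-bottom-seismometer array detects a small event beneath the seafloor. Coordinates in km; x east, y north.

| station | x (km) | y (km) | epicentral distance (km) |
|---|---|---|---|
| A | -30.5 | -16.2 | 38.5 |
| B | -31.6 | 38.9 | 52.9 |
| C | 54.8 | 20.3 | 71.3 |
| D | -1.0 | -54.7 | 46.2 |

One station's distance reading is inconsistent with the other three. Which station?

Solve using three stations at a time. Using B, C, D (subtract circle equations pairwise → linear system) gives (x, y) ≈ (-10.0, -9.4).
Distances from that point to each station vs reported:
  A: calculated 21.6 vs reported 38.5 → residual 16.9 km
  B: calculated 52.9 vs reported 52.9 → residual 0.0 km
  C: calculated 71.3 vs reported 71.3 → residual 0.0 km
  D: calculated 46.2 vs reported 46.2 → residual 0.0 km
B, C, D are mutually consistent (residuals ≈ 0); A is off by 16.9 km.

A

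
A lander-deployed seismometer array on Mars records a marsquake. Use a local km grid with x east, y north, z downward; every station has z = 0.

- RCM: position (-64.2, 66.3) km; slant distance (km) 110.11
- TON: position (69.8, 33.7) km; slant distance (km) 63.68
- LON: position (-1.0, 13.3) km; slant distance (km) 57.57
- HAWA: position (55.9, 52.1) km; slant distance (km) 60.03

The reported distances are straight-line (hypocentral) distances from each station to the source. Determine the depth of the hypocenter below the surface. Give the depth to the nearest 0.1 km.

depth ≈ 47.5 km

Each station gives a sphere (x−x_i)² + (y−y_i)² + z² = d_i² (stations at z=0).
Subtracting the RCM sphere from TON and LON: z² cancels, leaving linear equations in x and y:
268.0 x − 65.2 y = 5559.47
126.4 x − 106.0 y = 470.47
Solving: x ≈ 27.701, y ≈ 28.593 km (keep extra digits for the depth step; rounded: 27.7, 28.6).
Then from the RCM sphere: z² = 110.11² − (x + 64.2)² − (y − 66.3)² with x = 27.701, y = 28.593, so z ≈ 47.504 ≈ 47.5 km.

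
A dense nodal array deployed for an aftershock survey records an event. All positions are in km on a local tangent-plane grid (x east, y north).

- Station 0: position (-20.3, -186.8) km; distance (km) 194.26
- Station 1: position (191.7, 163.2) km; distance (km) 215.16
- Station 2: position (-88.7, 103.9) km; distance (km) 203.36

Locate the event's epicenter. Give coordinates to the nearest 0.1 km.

Circle about each station: (x + 20.3)² + (y + 186.8)² = 194.26²; (x − 191.7)² + (y − 163.2)² = 215.16²; (x + 88.7)² + (y − 103.9)² = 203.36².
Subtracting the Station 0 equation from the Station 1 and Station 2 equations removes the quadratic terms:
424.0 x + 700.0 y = 19519.92
-136.8 x + 581.4 y = -20261.77
Solving the 2×2 system: x ≈ 74.6, y ≈ -17.3 km.

x ≈ 74.6 km, y ≈ -17.3 km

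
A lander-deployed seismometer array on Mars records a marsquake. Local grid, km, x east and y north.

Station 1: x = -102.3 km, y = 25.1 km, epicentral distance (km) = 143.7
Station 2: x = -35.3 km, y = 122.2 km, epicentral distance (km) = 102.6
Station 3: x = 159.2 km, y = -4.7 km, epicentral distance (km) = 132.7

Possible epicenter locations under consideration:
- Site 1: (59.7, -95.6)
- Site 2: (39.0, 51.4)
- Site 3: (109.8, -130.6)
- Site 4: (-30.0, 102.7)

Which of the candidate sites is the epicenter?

For each candidate, compare |candidate − station| to the reported distance:
Site 1: residuals Station 1 58.3, Station 2 135.0, Station 3 2.1 → max 135.0 km
Site 2: residuals Station 1 0.0, Station 2 0.0, Station 3 0.1 → max 0.1 km
Site 3: residuals Station 1 119.4, Station 2 188.9, Station 3 2.5 → max 188.9 km
Site 4: residuals Station 1 37.6, Station 2 82.4, Station 3 84.9 → max 84.9 km
Only Site 2 has all residuals ≈ 0.

Site 2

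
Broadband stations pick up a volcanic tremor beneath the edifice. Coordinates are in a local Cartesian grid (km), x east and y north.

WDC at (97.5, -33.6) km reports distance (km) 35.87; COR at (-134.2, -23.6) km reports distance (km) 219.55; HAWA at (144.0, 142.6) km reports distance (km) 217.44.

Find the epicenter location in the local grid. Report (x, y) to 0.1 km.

81.3 km east, -65.6 km north

Circle about each station: (x − 97.5)² + (y + 33.6)² = 35.87²; (x + 134.2)² + (y + 23.6)² = 219.55²; (x − 144.0)² + (y − 142.6)² = 217.44².
Subtracting the WDC equation from the COR and HAWA equations removes the quadratic terms:
-463.4 x + 20.0 y = -38984.16
93.0 x + 352.4 y = -15557.95
Solving the 2×2 system: x ≈ 81.3, y ≈ -65.6 km.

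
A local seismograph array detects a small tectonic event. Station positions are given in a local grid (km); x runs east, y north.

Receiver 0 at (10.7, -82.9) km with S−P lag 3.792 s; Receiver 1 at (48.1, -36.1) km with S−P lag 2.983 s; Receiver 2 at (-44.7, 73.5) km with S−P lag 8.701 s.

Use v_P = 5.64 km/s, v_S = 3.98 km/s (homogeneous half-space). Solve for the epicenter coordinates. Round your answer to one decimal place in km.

Distance from S−P lag: d = Δt · v_P v_S / (v_P − v_S) = Δt · (5.64·3.98)/(5.64−3.98) ≈ 13.5224·Δt.
So d_Receiver 0 = 51.28, d_Receiver 1 = 40.34, d_Receiver 2 = 117.66 km.
Circle about each station: (x − 10.7)² + (y + 82.9)² = 51.28²; (x − 48.1)² + (y + 36.1)² = 40.34²; (x + 44.7)² + (y − 73.5)² = 117.66².
Subtracting the Receiver 0 equation from the Receiver 1 and Receiver 2 equations removes the quadratic terms:
74.8 x + 93.6 y = -2367.76
-110.8 x + 312.8 y = -10800.80
Solving the 2×2 system: x ≈ 8.0, y ≈ -31.7 km.

(8.0, -31.7)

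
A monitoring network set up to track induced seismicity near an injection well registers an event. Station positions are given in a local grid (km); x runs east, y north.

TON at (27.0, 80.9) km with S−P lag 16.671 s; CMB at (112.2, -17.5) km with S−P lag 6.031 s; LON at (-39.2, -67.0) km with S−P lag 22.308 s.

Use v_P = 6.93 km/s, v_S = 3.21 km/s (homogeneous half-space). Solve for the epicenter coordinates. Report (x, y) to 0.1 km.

Distance from S−P lag: d = Δt · v_P v_S / (v_P − v_S) = Δt · (6.93·3.21)/(6.93−3.21) ≈ 5.9799·Δt.
So d_TON = 99.69, d_CMB = 36.06, d_LON = 133.40 km.
Circle about each station: (x − 27.0)² + (y − 80.9)² = 99.69²; (x − 112.2)² + (y + 17.5)² = 36.06²; (x + 39.2)² + (y + 67.0)² = 133.40².
Subtracting the TON equation from the CMB and LON equations removes the quadratic terms:
170.4 x − 196.8 y = 14259.05
-132.4 x − 295.8 y = -9105.63
Solving the 2×2 system: x ≈ 78.6, y ≈ -4.4 km.

x ≈ 78.6 km, y ≈ -4.4 km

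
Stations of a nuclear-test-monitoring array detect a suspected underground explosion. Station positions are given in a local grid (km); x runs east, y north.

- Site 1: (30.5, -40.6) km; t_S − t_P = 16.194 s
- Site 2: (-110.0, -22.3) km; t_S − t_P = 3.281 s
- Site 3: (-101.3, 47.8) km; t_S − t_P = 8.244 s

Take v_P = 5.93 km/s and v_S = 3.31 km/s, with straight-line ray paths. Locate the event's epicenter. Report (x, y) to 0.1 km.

-87.5 km east, -12.4 km north

Distance from S−P lag: d = Δt · v_P v_S / (v_P − v_S) = Δt · (5.93·3.31)/(5.93−3.31) ≈ 7.4917·Δt.
So d_Site 1 = 121.32, d_Site 2 = 24.58, d_Site 3 = 61.76 km.
Circle about each station: (x − 30.5)² + (y + 40.6)² = 121.32²; (x + 110.0)² + (y + 22.3)² = 24.58²; (x + 101.3)² + (y − 47.8)² = 61.76².
Subtracting the Site 1 equation from the Site 2 and Site 3 equations removes the quadratic terms:
-281.0 x + 36.6 y = 24133.05
-263.6 x + 176.8 y = 20872.16
Solving the 2×2 system: x ≈ -87.5, y ≈ -12.4 km.
Check against Site 1 (with the unrounded x, y): √((x − 30.5)²+(y + 40.6)²) = 121.32 ≈ 121.32 km. ✓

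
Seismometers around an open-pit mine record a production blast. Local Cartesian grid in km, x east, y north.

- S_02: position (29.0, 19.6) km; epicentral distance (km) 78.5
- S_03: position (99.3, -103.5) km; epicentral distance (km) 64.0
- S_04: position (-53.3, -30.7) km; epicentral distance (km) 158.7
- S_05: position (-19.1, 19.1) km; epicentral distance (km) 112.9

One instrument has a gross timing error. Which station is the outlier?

S_04

Solve using three stations at a time. Using S_02, S_03, S_05 (subtract circle equations pairwise → linear system) gives (x, y) ≈ (74.1, -44.7).
Distances from that point to each station vs reported:
  S_02: calculated 78.5 vs reported 78.5 → residual 0.0 km
  S_03: calculated 64.0 vs reported 64.0 → residual 0.0 km
  S_04: calculated 128.1 vs reported 158.7 → residual 30.6 km
  S_05: calculated 112.9 vs reported 112.9 → residual 0.0 km
S_02, S_03, S_05 are mutually consistent (residuals ≈ 0); S_04 is off by 30.6 km.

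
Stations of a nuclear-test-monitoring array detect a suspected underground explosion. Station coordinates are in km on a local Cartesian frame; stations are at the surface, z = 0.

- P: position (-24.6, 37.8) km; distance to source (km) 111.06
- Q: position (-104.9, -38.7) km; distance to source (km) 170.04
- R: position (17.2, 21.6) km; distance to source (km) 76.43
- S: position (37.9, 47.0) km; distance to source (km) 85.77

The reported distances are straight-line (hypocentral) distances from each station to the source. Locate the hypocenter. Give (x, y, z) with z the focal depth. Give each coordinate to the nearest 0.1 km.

Each station gives a sphere (x−x_i)² + (y−y_i)² + z² = d_i² (stations at z=0).
Subtracting the P sphere from Q and R: z² cancels, leaving linear equations in x and y:
-160.6 x − 153.0 y = -6111.58
83.6 x − 32.4 y = 5221.18
Solving: x ≈ 55.399, y ≈ -18.205 km (keep extra digits for the depth step; rounded: 55.4, -18.2).
Then from the P sphere: z² = 111.06² − (x + 24.6)² − (y − 37.8)² with x = 55.399, y = -18.205, so z ≈ 52.895 ≈ 52.9 km.

(55.4, -18.2, 52.9)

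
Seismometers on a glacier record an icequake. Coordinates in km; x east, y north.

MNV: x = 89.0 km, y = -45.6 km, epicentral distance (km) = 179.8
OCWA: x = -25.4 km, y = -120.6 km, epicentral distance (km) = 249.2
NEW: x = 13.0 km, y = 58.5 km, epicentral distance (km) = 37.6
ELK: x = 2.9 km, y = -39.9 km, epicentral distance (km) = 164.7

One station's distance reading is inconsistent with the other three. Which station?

Solve using three stations at a time. Using MNV, OCWA, ELK (subtract circle equations pairwise → linear system) gives (x, y) ≈ (26.7, 123.1).
Distances from that point to each station vs reported:
  MNV: calculated 179.9 vs reported 179.8 → residual 0.1 km
  OCWA: calculated 249.2 vs reported 249.2 → residual 0.0 km
  NEW: calculated 66.1 vs reported 37.6 → residual 28.5 km
  ELK: calculated 164.8 vs reported 164.7 → residual 0.1 km
MNV, OCWA, ELK are mutually consistent (residuals ≈ 0); NEW is off by 28.5 km.

NEW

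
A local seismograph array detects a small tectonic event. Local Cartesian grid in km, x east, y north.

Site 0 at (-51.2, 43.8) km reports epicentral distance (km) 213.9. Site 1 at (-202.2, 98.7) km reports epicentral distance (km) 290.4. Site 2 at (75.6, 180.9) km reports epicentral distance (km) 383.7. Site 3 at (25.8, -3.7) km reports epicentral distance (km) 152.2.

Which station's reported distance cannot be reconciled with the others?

Site 3

Solve using three stations at a time. Using Site 0, Site 1, Site 2 (subtract circle equations pairwise → linear system) gives (x, y) ≈ (-85.7, -167.2).
Distances from that point to each station vs reported:
  Site 0: calculated 213.8 vs reported 213.9 → residual 0.1 km
  Site 1: calculated 290.3 vs reported 290.4 → residual 0.1 km
  Site 2: calculated 383.6 vs reported 383.7 → residual 0.1 km
  Site 3: calculated 197.9 vs reported 152.2 → residual 45.7 km
Site 0, Site 1, Site 2 are mutually consistent (residuals ≈ 0); Site 3 is off by 45.7 km.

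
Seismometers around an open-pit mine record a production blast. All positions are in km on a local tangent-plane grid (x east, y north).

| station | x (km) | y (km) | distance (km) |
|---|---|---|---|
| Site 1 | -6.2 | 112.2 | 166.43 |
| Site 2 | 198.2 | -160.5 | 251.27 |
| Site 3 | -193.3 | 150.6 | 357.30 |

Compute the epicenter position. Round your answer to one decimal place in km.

x ≈ 158.4 km, y ≈ 87.6 km

Circle about each station: (x + 6.2)² + (y − 112.2)² = 166.43²; (x − 198.2)² + (y + 160.5)² = 251.27²; (x + 193.3)² + (y − 150.6)² = 357.30².
Subtracting pairs of circle equations eliminates x²+y² and gives linear equations (the radical axes):
408.8 x − 545.4 y = 16978.54
-374.2 x + 76.8 y = -52546.38
Solving the 2×2 system: x ≈ 158.4, y ≈ 87.6 km.
Check against Site 1 (with the unrounded x, y): √((x + 6.2)²+(y − 112.2)²) = 166.43 ≈ 166.43 km. ✓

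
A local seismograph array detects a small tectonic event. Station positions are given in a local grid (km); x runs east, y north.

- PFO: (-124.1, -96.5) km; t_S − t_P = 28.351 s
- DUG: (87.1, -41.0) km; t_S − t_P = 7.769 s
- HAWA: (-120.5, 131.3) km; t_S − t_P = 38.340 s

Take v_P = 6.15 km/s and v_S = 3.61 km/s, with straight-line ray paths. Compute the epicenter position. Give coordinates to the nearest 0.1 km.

Distance from S−P lag: d = Δt · v_P v_S / (v_P − v_S) = Δt · (6.15·3.61)/(6.15−3.61) ≈ 8.7407·Δt.
So d_PFO = 247.81, d_DUG = 67.91, d_HAWA = 335.12 km.
Circle about each station: (x + 124.1)² + (y + 96.5)² = 247.81²; (x − 87.1)² + (y + 41.0)² = 67.91²; (x + 120.5)² + (y − 131.3)² = 335.12².
Subtracting the PFO equation from the DUG and HAWA equations removes the quadratic terms:
422.4 x + 111.0 y = 41352.38
7.2 x + 455.6 y = -43848.74
Solving the 2×2 system: x ≈ 123.7, y ≈ -98.2 km.

123.7 km east, -98.2 km north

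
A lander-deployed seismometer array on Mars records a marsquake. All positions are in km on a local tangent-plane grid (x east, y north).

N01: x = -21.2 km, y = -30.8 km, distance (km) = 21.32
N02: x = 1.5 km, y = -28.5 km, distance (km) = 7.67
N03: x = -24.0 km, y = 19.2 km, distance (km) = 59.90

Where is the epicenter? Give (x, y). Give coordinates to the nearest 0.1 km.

Circle about each station: (x + 21.2)² + (y + 30.8)² = 21.32²; (x − 1.5)² + (y + 28.5)² = 7.67²; (x + 24.0)² + (y − 19.2)² = 59.90².
Subtracting the N01 equation from the N02 and N03 equations removes the quadratic terms:
45.4 x + 4.6 y = -187.87
-5.6 x + 100.0 y = -3586.91
Solving the 2×2 system: x ≈ -0.5, y ≈ -35.9 km.

-0.5 km east, -35.9 km north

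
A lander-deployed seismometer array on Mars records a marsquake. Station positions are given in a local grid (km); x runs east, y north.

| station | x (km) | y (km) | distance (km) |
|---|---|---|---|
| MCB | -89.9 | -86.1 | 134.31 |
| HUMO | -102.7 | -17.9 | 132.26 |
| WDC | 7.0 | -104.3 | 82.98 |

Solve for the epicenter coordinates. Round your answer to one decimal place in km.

Circle about each station: (x + 89.9)² + (y + 86.1)² = 134.31²; (x + 102.7)² + (y + 17.9)² = 132.26²; (x − 7.0)² + (y + 104.3)² = 82.98².
Subtracting the MCB equation from the HUMO and WDC equations removes the quadratic terms:
-25.6 x + 136.4 y = -4081.05
193.8 x − 36.4 y = 6585.77
Solving the 2×2 system: x ≈ 29.4, y ≈ -24.4 km.
Check against MCB (with the unrounded x, y): √((x + 89.9)²+(y + 86.1)²) = 134.31 ≈ 134.31 km. ✓

x ≈ 29.4 km, y ≈ -24.4 km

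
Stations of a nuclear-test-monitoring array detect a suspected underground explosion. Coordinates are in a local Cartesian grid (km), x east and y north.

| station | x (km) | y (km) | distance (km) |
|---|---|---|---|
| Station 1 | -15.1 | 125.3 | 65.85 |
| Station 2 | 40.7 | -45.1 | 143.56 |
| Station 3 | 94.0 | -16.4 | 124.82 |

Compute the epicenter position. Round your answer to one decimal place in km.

45.0 km east, 98.4 km north

Circle about each station: (x + 15.1)² + (y − 125.3)² = 65.85²; (x − 40.7)² + (y + 45.1)² = 143.56²; (x − 94.0)² + (y + 16.4)² = 124.82².
Subtracting the Station 1 equation from the Station 2 and Station 3 equations removes the quadratic terms:
111.6 x − 340.8 y = -28510.85
218.2 x − 283.4 y = -18066.95
Solving the 2×2 system: x ≈ 45.0, y ≈ 98.4 km.
Check against Station 1 (with the unrounded x, y): √((x + 15.1)²+(y − 125.3)²) = 65.84 ≈ 65.85 km. ✓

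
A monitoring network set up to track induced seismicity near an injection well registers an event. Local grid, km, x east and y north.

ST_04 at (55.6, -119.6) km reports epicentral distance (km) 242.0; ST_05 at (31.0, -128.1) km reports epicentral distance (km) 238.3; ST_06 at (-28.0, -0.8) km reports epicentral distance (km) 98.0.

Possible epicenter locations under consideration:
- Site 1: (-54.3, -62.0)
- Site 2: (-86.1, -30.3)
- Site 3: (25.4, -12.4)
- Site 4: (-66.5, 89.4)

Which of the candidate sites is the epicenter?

Site 4

For each candidate, compare |candidate − station| to the reported distance:
Site 1: residuals ST_04 117.9, ST_05 130.4, ST_06 31.4 → max 130.4 km
Site 2: residuals ST_04 74.5, ST_05 85.7, ST_06 32.8 → max 85.7 km
Site 3: residuals ST_04 130.6, ST_05 122.5, ST_06 43.4 → max 130.6 km
Site 4: residuals ST_04 0.1, ST_05 0.1, ST_06 0.1 → max 0.1 km
Only Site 4 has all residuals ≈ 0.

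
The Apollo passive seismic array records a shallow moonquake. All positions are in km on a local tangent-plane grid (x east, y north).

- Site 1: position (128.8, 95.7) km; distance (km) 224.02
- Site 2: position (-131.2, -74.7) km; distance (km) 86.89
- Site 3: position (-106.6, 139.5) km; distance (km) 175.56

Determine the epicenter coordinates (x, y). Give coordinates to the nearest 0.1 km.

Circle about each station: (x − 128.8)² + (y − 95.7)² = 224.02²; (x + 131.2)² + (y + 74.7)² = 86.89²; (x + 106.6)² + (y − 139.5)² = 175.56².
Subtracting pairs of circle equations eliminates x²+y² and gives linear equations (the radical axes):
-520.0 x − 340.8 y = 39680.69
-470.8 x + 87.6 y = 24439.53
Solving the 2×2 system: x ≈ -57.3, y ≈ -29.0 km.

-57.3 km east, -29.0 km north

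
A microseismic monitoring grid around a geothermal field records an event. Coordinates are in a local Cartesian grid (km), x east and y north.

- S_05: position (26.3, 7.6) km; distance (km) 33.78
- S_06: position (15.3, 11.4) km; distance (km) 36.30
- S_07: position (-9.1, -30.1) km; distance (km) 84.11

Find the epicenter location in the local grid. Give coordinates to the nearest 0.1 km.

Circle about each station: (x − 26.3)² + (y − 7.6)² = 33.78²; (x − 15.3)² + (y − 11.4)² = 36.30²; (x + 9.1)² + (y + 30.1)² = 84.11².
Subtracting pairs of circle equations eliminates x²+y² and gives linear equations (the radical axes):
-22.0 x + 7.6 y = -562.00
-70.8 x − 75.4 y = -5694.03
Solving the 2×2 system: x ≈ 39.0, y ≈ 38.9 km.
Check against S_05 (with the unrounded x, y): √((x − 26.3)²+(y − 7.6)²) = 33.78 ≈ 33.78 km. ✓

x ≈ 39.0 km, y ≈ 38.9 km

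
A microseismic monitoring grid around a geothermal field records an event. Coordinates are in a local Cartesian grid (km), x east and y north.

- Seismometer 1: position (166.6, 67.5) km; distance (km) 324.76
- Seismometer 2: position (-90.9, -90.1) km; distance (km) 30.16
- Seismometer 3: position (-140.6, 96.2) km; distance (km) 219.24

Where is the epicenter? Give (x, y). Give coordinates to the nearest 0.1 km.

-99.2 km east, -119.1 km north

Circle about each station: (x − 166.6)² + (y − 67.5)² = 324.76²; (x + 90.9)² + (y + 90.1)² = 30.16²; (x + 140.6)² + (y − 96.2)² = 219.24².
Subtracting pairs of circle equations eliminates x²+y² and gives linear equations (the radical axes):
-515.0 x − 315.2 y = 88628.44
-614.4 x + 57.4 y = 54113.87
Solving the 2×2 system: x ≈ -99.2, y ≈ -119.1 km.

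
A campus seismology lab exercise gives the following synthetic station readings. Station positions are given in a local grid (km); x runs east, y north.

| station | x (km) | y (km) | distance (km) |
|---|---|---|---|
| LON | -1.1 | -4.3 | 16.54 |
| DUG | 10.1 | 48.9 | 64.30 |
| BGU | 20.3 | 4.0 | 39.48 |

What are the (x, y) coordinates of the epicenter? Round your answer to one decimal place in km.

Circle about each station: (x + 1.1)² + (y + 4.3)² = 16.54²; (x − 10.1)² + (y − 48.9)² = 64.30²; (x − 20.3)² + (y − 4.0)² = 39.48².
Subtracting the LON equation from the DUG and BGU equations removes the quadratic terms:
22.4 x + 106.4 y = -1387.40
42.8 x + 16.6 y = -876.71
Solving the 2×2 system: x ≈ -16.8, y ≈ -9.5 km.
Check against LON (with the unrounded x, y): √((x + 1.1)²+(y + 4.3)²) = 16.54 ≈ 16.54 km. ✓

-16.8 km east, -9.5 km north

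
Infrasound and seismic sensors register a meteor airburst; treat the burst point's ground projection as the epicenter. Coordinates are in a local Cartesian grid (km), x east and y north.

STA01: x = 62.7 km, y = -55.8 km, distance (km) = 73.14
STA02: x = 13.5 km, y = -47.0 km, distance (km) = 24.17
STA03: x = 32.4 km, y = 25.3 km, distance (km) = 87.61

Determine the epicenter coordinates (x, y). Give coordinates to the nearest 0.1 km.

Circle about each station: (x − 62.7)² + (y + 55.8)² = 73.14²; (x − 13.5)² + (y + 47.0)² = 24.17²; (x − 32.4)² + (y − 25.3)² = 87.61².
Subtracting the STA01 equation from the STA02 and STA03 equations removes the quadratic terms:
-98.4 x + 17.6 y = 111.59
-60.6 x + 162.2 y = -7681.13
Solving the 2×2 system: x ≈ -10.3, y ≈ -51.2 km.
Check against STA01 (with the unrounded x, y): √((x − 62.7)²+(y + 55.8)²) = 73.14 ≈ 73.14 km. ✓

x ≈ -10.3 km, y ≈ -51.2 km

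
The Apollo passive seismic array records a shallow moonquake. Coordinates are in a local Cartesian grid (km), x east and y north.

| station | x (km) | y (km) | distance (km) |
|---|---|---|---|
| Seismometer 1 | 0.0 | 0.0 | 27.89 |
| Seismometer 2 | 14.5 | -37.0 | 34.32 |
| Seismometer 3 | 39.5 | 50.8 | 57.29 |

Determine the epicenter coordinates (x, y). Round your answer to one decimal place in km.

Circle about each station: x² + y² = 27.89²; (x − 14.5)² + (y + 37.0)² = 34.32²; (x − 39.5)² + (y − 50.8)² = 57.29².
Subtracting the Seismometer 1 equation from the Seismometer 2 and Seismometer 3 equations removes the quadratic terms:
29.0 x − 74.0 y = 1179.24
79.0 x + 101.6 y = 1636.60
Solving the 2×2 system: x ≈ 27.4, y ≈ -5.2 km.

x ≈ 27.4 km, y ≈ -5.2 km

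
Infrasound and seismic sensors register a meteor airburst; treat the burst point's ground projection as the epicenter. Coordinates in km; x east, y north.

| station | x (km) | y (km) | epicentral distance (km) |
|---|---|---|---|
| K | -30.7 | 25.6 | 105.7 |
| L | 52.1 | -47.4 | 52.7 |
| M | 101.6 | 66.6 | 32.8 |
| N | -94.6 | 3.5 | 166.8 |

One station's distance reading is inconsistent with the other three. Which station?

M

Solve using three stations at a time. Using K, L, N (subtract circle equations pairwise → linear system) gives (x, y) ≈ (72.2, 1.3).
Distances from that point to each station vs reported:
  K: calculated 105.7 vs reported 105.7 → residual 0.0 km
  L: calculated 52.7 vs reported 52.7 → residual 0.0 km
  M: calculated 71.6 vs reported 32.8 → residual 38.8 km
  N: calculated 166.8 vs reported 166.8 → residual 0.0 km
K, L, N are mutually consistent (residuals ≈ 0); M is off by 38.8 km.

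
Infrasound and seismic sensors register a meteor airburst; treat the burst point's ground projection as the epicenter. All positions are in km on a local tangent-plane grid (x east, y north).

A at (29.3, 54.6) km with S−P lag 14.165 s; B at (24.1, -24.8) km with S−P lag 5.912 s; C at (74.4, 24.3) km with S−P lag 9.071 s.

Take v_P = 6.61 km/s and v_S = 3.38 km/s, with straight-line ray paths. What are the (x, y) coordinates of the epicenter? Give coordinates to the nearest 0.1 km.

Distance from S−P lag: d = Δt · v_P v_S / (v_P − v_S) = Δt · (6.61·3.38)/(6.61−3.38) ≈ 6.9170·Δt.
So d_A = 97.98, d_B = 40.89, d_C = 62.74 km.
Circle about each station: (x − 29.3)² + (y − 54.6)² = 97.98²; (x − 24.1)² + (y + 24.8)² = 40.89²; (x − 74.4)² + (y − 24.3)² = 62.74².
Subtracting pairs of circle equations eliminates x²+y² and gives linear equations (the radical axes):
-10.4 x − 158.8 y = 5284.29
90.2 x − 60.6 y = 7949.97
Solving the 2×2 system: x ≈ 63.0, y ≈ -37.4 km.
Check against A (with the unrounded x, y): √((x − 29.3)²+(y − 54.6)²) = 97.98 ≈ 97.98 km. ✓

x ≈ 63.0 km, y ≈ -37.4 km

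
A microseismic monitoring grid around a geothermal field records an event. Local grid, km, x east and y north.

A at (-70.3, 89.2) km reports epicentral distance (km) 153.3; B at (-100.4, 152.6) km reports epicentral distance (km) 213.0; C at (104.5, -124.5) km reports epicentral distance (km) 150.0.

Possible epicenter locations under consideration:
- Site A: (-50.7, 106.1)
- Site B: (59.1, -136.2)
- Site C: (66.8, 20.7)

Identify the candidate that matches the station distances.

Site C

For each candidate, compare |candidate − station| to the reported distance:
Site A: residuals A 127.4, B 144.9, C 128.0 → max 144.9 km
Site B: residuals A 106.6, B 116.9, C 103.1 → max 116.9 km
Site C: residuals A 0.0, B 0.0, C 0.0 → max 0.0 km
Only Site C has all residuals ≈ 0.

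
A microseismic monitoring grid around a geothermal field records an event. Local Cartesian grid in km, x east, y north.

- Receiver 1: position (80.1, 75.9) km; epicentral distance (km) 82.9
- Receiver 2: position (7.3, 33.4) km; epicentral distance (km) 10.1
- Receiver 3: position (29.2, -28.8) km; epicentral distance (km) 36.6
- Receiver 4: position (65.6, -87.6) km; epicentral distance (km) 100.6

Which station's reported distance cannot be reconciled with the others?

Receiver 2

Solve using three stations at a time. Using Receiver 1, Receiver 3, Receiver 4 (subtract circle equations pairwise → linear system) gives (x, y) ≈ (33.1, 7.6).
Distances from that point to each station vs reported:
  Receiver 1: calculated 82.9 vs reported 82.9 → residual 0.0 km
  Receiver 2: calculated 36.5 vs reported 10.1 → residual 26.4 km
  Receiver 3: calculated 36.6 vs reported 36.6 → residual 0.0 km
  Receiver 4: calculated 100.6 vs reported 100.6 → residual 0.0 km
Receiver 1, Receiver 3, Receiver 4 are mutually consistent (residuals ≈ 0); Receiver 2 is off by 26.4 km.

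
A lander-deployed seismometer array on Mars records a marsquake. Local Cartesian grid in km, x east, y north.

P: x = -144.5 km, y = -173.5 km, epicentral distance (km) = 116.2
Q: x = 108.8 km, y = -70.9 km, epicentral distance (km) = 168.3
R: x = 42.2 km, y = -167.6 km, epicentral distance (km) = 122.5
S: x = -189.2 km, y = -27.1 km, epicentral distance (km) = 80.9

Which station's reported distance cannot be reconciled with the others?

Solve using three stations at a time. Using P, Q, R (subtract circle equations pairwise → linear system) gives (x, y) ≈ (-57.5, -96.5).
Distances from that point to each station vs reported:
  P: calculated 116.2 vs reported 116.2 → residual 0.0 km
  Q: calculated 168.3 vs reported 168.3 → residual 0.0 km
  R: calculated 122.5 vs reported 122.5 → residual 0.0 km
  S: calculated 148.9 vs reported 80.9 → residual 68.0 km
P, Q, R are mutually consistent (residuals ≈ 0); S is off by 68.0 km.

S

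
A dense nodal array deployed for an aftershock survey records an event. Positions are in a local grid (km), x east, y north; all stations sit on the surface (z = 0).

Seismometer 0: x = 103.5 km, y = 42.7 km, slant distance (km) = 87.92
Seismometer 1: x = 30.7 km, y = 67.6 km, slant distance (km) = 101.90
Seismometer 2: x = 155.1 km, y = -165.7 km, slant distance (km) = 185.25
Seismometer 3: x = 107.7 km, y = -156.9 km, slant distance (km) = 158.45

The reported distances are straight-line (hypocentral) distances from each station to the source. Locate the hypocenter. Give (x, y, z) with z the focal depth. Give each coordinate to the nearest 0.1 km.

Each station gives a sphere (x−x_i)² + (y−y_i)² + z² = d_i² (stations at z=0).
Subtracting the Seismometer 0 sphere from Seismometer 1 and Seismometer 2: z² cancels, leaving linear equations in x and y:
-145.6 x + 49.8 y = -9676.97
103.2 x − 416.8 y = 12389.32
Solving: x ≈ 61.505, y ≈ -14.496 km (keep extra digits for the depth step; rounded: 61.5, -14.5).
Then from the Seismometer 0 sphere: z² = 87.92² − (x − 103.5)² − (y − 42.7)² with x = 61.505, y = -14.496, so z ≈ 51.913 ≈ 51.9 km.

(61.5, -14.5, 51.9)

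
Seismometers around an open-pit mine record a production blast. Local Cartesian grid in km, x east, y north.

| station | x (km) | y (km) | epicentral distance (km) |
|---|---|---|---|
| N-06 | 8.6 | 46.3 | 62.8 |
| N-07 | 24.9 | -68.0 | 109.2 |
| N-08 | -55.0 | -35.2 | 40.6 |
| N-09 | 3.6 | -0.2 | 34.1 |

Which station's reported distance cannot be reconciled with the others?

N-07

Solve using three stations at a time. Using N-06, N-08, N-09 (subtract circle equations pairwise → linear system) gives (x, y) ≈ (-30.4, -2.9).
Distances from that point to each station vs reported:
  N-06: calculated 62.8 vs reported 62.8 → residual 0.0 km
  N-07: calculated 85.4 vs reported 109.2 → residual 23.8 km
  N-08: calculated 40.6 vs reported 40.6 → residual 0.0 km
  N-09: calculated 34.1 vs reported 34.1 → residual 0.0 km
N-06, N-08, N-09 are mutually consistent (residuals ≈ 0); N-07 is off by 23.8 km.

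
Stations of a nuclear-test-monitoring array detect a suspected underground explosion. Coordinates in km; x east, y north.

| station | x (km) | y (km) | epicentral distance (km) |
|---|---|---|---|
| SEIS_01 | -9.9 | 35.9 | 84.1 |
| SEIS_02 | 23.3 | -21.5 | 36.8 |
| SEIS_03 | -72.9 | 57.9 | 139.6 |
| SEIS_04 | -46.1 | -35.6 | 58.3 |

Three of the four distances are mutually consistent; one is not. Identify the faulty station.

Solve using three stations at a time. Using SEIS_02, SEIS_03, SEIS_04 (subtract circle equations pairwise → linear system) gives (x, y) ≈ (8.8, -55.3).
Distances from that point to each station vs reported:
  SEIS_01: calculated 93.1 vs reported 84.1 → residual 9.0 km
  SEIS_02: calculated 36.8 vs reported 36.8 → residual 0.0 km
  SEIS_03: calculated 139.6 vs reported 139.6 → residual 0.0 km
  SEIS_04: calculated 58.3 vs reported 58.3 → residual 0.0 km
SEIS_02, SEIS_03, SEIS_04 are mutually consistent (residuals ≈ 0); SEIS_01 is off by 9.0 km.

SEIS_01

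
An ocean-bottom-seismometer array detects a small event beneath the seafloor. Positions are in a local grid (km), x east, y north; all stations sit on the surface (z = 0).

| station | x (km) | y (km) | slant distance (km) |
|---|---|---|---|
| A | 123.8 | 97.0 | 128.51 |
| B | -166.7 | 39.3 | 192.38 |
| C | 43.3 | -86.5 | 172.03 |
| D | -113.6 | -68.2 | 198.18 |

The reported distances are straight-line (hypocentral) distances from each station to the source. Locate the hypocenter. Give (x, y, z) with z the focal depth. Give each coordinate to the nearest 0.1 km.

Each station gives a sphere (x−x_i)² + (y−y_i)² + z² = d_i² (stations at z=0).
Subtracting the A sphere from B and C: z² cancels, leaving linear equations in x and y:
-581.0 x − 115.4 y = -15897.30
-161.0 x − 367.0 y = -28457.80
Solving: x ≈ 13.102, y ≈ 71.794 km (keep extra digits for the depth step; rounded: 13.1, 71.8).
Then from the A sphere: z² = 128.51² − (x − 123.8)² − (y − 97.0)² with x = 13.102, y = 71.794, so z ≈ 60.212 ≈ 60.2 km.
Check against D (with the unrounded solution): distance 198.18 ≈ 198.18 km. ✓

x ≈ 13.1 km, y ≈ 71.8 km, depth ≈ 60.2 km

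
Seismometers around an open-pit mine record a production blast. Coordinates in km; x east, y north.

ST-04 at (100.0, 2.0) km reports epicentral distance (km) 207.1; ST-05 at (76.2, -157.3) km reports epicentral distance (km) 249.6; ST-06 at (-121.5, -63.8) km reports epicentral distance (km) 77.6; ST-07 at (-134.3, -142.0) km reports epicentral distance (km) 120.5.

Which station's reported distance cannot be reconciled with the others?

Solve using three stations at a time. Using ST-04, ST-05, ST-06 (subtract circle equations pairwise → linear system) gives (x, y) ≈ (-106.8, 12.4).
Distances from that point to each station vs reported:
  ST-04: calculated 207.1 vs reported 207.1 → residual 0.0 km
  ST-05: calculated 249.6 vs reported 249.6 → residual 0.0 km
  ST-06: calculated 77.6 vs reported 77.6 → residual 0.0 km
  ST-07: calculated 156.8 vs reported 120.5 → residual 36.3 km
ST-04, ST-05, ST-06 are mutually consistent (residuals ≈ 0); ST-07 is off by 36.3 km.

ST-07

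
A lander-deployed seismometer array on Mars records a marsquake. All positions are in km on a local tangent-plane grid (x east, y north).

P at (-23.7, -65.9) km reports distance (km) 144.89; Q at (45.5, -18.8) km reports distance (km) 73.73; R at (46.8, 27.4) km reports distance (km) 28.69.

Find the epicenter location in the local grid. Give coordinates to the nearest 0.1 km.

x ≈ 57.8 km, y ≈ 53.9 km

Circle about each station: (x + 23.7)² + (y + 65.9)² = 144.89²; (x − 45.5)² + (y + 18.8)² = 73.73²; (x − 46.8)² + (y − 27.4)² = 28.69².
Subtracting pairs of circle equations eliminates x²+y² and gives linear equations (the radical axes):
138.4 x + 94.2 y = 13076.19
141.0 x + 186.6 y = 18206.50
Solving the 2×2 system: x ≈ 57.8, y ≈ 53.9 km.
Check against P (with the unrounded x, y): √((x + 23.7)²+(y + 65.9)²) = 144.89 ≈ 144.89 km. ✓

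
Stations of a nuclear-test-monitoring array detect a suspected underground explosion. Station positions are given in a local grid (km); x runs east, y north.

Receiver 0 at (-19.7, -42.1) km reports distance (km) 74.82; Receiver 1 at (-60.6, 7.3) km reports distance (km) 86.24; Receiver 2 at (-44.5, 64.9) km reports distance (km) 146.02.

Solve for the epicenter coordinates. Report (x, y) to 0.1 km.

Circle about each station: (x + 19.7)² + (y + 42.1)² = 74.82²; (x + 60.6)² + (y − 7.3)² = 86.24²; (x + 44.5)² + (y − 64.9)² = 146.02².
Subtracting pairs of circle equations eliminates x²+y² and gives linear equations (the radical axes):
-81.8 x + 98.8 y = -274.16
-49.6 x + 214.0 y = -11692.05
Solving the 2×2 system: x ≈ -87.0, y ≈ -74.8 km.
Check against Receiver 0 (with the unrounded x, y): √((x + 19.7)²+(y + 42.1)²) = 74.82 ≈ 74.82 km. ✓

-87.0 km east, -74.8 km north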